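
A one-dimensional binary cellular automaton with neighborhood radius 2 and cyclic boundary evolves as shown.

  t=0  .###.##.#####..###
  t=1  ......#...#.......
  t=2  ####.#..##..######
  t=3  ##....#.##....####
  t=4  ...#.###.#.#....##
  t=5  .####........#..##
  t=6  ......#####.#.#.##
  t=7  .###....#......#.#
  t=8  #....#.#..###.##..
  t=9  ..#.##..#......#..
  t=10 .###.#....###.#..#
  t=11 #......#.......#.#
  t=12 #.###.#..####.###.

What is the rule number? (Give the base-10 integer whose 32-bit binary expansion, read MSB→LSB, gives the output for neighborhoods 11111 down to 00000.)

2147695205

  ##### -> #   bit 31 = 1  t=0,i=10
  ####. -> .   bit 30 = 0  t=0,i=11
  ###.# -> .   bit 29 = 0  t=0,i=3
  ###.. -> .   bit 28 = 0  t=0,i=12
  ##.## -> .   bit 27 = 0  t=0,i=0
  ##.#. -> .   bit 26 = 0  t=2,i=4
  ##..# -> .   bit 25 = 0  t=0,i=13
  ##... -> .   bit 24 = 0  t=3,i=2
  #.### -> .   bit 23 = 0  t=0,i=1
  #.##. -> .   bit 22 = 0  t=0,i=5
  #.#.# -> .   bit 21 = 0  t=4,i=9
  #.#.. -> .   bit 20 = 0  t=2,i=5
  #..## -> .   bit 19 = 0  t=0,i=14
  #..#. -> .   bit 18 = 0  t=8,i=17
  #...# -> #   bit 17 = 1  t=1,i=8
  #.... -> #   bit 16 = 1  t=1,i=12
  .#### -> .   bit 15 = 0  t=0,i=9
  .###. -> .   bit 14 = 0  t=0,i=2
  .##.# -> #   bit 13 = 1  t=0,i=6
  .##.. -> #   bit 12 = 1  t=2,i=9
  .#.## -> #   bit 11 = 1  t=3,i=7
  .#.#. -> .   bit 10 = 0  t=4,i=10
  .#..# -> #   bit 9 = 1  t=2,i=6
  .#... -> .   bit 8 = 0  t=1,i=7
  ..### -> .   bit 7 = 0  t=0,i=15
  ..##. -> #   bit 6 = 1  t=2,i=8
  ..#.# -> #   bit 5 = 1  t=3,i=6
  ..#.. -> .   bit 4 = 0  t=1,i=6
  ...## -> .   bit 3 = 0  t=3,i=13
  ...#. -> #   bit 2 = 1  t=1,i=5
  ....# -> .   bit 1 = 0  t=1,i=4
  ..... -> #   bit 0 = 1  t=1,i=0
  bits 10000000000000110011101001100101 = 2147695205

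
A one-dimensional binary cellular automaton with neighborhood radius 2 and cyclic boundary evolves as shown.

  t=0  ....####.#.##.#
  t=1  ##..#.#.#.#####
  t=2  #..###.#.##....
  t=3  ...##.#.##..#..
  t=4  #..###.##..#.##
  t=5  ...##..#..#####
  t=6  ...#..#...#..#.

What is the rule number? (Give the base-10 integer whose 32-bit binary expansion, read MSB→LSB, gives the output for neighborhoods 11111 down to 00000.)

  nb #####: next=.  (t=1,i=12, bit31=0)
  nb ####.: next=#  (t=0,i=6, bit30=1)
  nb ###.#: next=.  (t=0,i=7, bit29=0)
  nb ###..: next=.  (t=1,i=1, bit28=0)
  nb ##.##: next=.  (t=4,i=6, bit27=0)
  nb ##.#.: next=#  (t=0,i=8, bit26=1)
  nb ##..#: next=.  (t=1,i=2, bit25=0)
  nb ##...: next=.  (t=2,i=11, bit24=0)
  nb #.###: next=#  (t=1,i=10, bit23=1)
  nb #.##.: next=#  (t=0,i=11, bit22=1)
  nb #.#.#: next=.  (t=0,i=9, bit21=0)
  nb #.#..: next=#  (t=0,i=14, bit20=1)
  nb #..##: next=.  (t=2,i=2, bit19=0)
  nb #..#.: next=#  (t=1,i=3, bit18=1)
  nb #...#: next=.  (t=5,i=1, bit17=0)
  nb #....: next=#  (t=0,i=1, bit16=1)
  nb .####: next=.  (t=0,i=5, bit15=0)
  nb .###.: next=#  (t=2,i=4, bit14=1)
  nb .##.#: next=#  (t=0,i=12, bit13=1)
  nb .##..: next=.  (t=2,i=10, bit12=0)
  nb .#.##: next=#  (t=0,i=10, bit11=1)
  nb .#.#.: next=#  (t=1,i=5, bit10=1)
  nb .#..#: next=.  (t=2,i=1, bit9=0)
  nb .#...: next=#  (t=0,i=0, bit8=1)
  nb ..###: next=#  (t=0,i=4, bit7=1)
  nb ..##.: next=#  (t=3,i=3, bit6=1)
  nb ..#.#: next=#  (t=1,i=4, bit5=1)
  nb ..#..: next=.  (t=2,i=0, bit4=0)
  nb ...##: next=.  (t=0,i=3, bit3=0)
  nb ...#.: next=.  (t=2,i=14, bit2=0)
  nb ....#: next=.  (t=0,i=2, bit1=0)
  nb .....: next=#  (t=3,i=0, bit0=1)
  bits 01000100110101010110110111100001 = 1154837985

1154837985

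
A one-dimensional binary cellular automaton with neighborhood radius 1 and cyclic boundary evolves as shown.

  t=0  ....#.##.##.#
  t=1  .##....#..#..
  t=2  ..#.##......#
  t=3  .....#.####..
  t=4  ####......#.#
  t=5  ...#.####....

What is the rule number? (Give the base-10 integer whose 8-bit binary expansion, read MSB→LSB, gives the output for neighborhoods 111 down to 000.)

  ### -> .   bit 7 = 0  t=3,i=8
  ##. -> #   bit 6 = 1  t=0,i=7
  #.# -> .   bit 5 = 0  t=0,i=5
  #.. -> .   bit 4 = 0  t=0,i=0
  .## -> .   bit 3 = 0  t=0,i=6
  .#. -> .   bit 2 = 0  t=0,i=4
  ..# -> .   bit 1 = 0  t=0,i=3
  ... -> #   bit 0 = 1  t=0,i=1
  bits 01000001 = 65

65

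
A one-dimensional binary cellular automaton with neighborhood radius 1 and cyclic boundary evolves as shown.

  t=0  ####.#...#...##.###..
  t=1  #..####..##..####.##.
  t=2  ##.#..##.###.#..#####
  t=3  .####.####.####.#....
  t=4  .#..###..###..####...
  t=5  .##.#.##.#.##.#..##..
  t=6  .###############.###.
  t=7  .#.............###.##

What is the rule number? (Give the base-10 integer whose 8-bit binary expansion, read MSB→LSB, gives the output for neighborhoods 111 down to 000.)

124

  nb ###: next=.  (t=0,i=1, bit7=0)
  nb ##.: next=#  (t=0,i=3, bit6=1)
  nb #.#: next=#  (t=0,i=4, bit5=1)
  nb #..: next=#  (t=0,i=6, bit4=1)
  nb .##: next=#  (t=0,i=0, bit3=1)
  nb .#.: next=#  (t=0,i=5, bit2=1)
  nb ..#: next=.  (t=0,i=8, bit1=0)
  nb ...: next=.  (t=0,i=7, bit0=0)
  bits 01111100 = 124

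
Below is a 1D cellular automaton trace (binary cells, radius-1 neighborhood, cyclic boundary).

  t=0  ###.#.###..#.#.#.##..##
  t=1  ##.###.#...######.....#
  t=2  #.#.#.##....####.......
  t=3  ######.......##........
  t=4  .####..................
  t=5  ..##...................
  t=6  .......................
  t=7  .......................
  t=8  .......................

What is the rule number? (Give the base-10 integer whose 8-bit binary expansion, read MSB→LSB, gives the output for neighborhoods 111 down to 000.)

  ### -> #   bit 7 = 1  t=0,i=0
  ##. -> .   bit 6 = 0  t=0,i=2
  #.# -> #   bit 5 = 1  t=0,i=3
  #.. -> .   bit 4 = 0  t=0,i=9
  .## -> .   bit 3 = 0  t=0,i=6
  .#. -> #   bit 2 = 1  t=0,i=4
  ..# -> .   bit 1 = 0  t=0,i=10
  ... -> .   bit 0 = 0  t=1,i=9
  bits 10100100 = 164

164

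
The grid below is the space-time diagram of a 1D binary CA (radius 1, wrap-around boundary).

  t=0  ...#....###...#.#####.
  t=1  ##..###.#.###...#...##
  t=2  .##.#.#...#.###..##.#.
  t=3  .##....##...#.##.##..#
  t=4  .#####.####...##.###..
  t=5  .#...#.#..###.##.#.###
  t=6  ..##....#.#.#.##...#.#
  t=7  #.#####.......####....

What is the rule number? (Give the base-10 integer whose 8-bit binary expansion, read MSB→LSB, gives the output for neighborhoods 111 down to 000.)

  [7] ### => .  t=0,i=9
  [6] ##. => #  t=0,i=10
  [5] #.# => .  t=0,i=15
  [4] #.. => #  t=0,i=4
  [3] .## => #  t=0,i=8
  [2] .#. => .  t=0,i=3
  [1] ..# => .  t=0,i=2
  [0] ... => #  t=0,i=0
  bits 01011001 = 89

89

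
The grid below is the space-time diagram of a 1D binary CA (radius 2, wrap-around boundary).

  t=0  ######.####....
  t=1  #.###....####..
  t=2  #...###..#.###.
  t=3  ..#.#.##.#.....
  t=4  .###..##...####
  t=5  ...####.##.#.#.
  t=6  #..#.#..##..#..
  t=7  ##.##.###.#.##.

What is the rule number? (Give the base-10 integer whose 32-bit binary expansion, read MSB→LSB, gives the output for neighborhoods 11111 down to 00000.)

3544917749

  nb #####: next=#  (t=0,i=2, bit31=1)
  nb ####.: next=#  (t=0,i=4, bit30=1)
  nb ###.#: next=.  (t=0,i=5, bit29=0)
  nb ###..: next=#  (t=0,i=10, bit28=1)
  nb ##.##: next=.  (t=0,i=6, bit27=0)
  nb ##.#.: next=.  (t=2,i=14, bit26=0)
  nb ##..#: next=#  (t=1,i=13, bit25=1)
  nb ##...: next=#  (t=0,i=11, bit24=1)
  nb #.###: next=.  (t=0,i=7, bit23=0)
  nb #.##.: next=#  (t=3,i=6, bit22=1)
  nb #.#.#: next=.  (t=3,i=4, bit21=0)
  nb #.#..: next=.  (t=2,i=0, bit20=0)
  nb #..##: next=#  (t=4,i=5, bit19=1)
  nb #..#.: next=.  (t=1,i=14, bit18=0)
  nb #...#: next=#  (t=2,i=2, bit17=1)
  nb #....: next=#  (t=0,i=12, bit16=1)
  nb .####: next=.  (t=0,i=1, bit15=0)
  nb .###.: next=.  (t=1,i=3, bit14=0)
  nb .##.#: next=#  (t=3,i=7, bit13=1)
  nb .##..: next=.  (t=4,i=7, bit12=0)
  nb .#.##: next=.  (t=1,i=1, bit11=0)
  nb .#.#.: next=#  (t=3,i=3, bit10=1)
  nb .#..#: next=#  (t=6,i=1, bit9=1)
  nb .#...: next=.  (t=2,i=1, bit8=0)
  nb ..###: next=#  (t=0,i=0, bit7=1)
  nb ..##.: next=#  (t=4,i=6, bit6=1)
  nb ..#.#: next=#  (t=1,i=0, bit5=1)
  nb ..#..: next=#  (t=6,i=0, bit4=1)
  nb ...##: next=.  (t=0,i=14, bit3=0)
  nb ...#.: next=#  (t=3,i=1, bit2=1)
  nb ....#: next=.  (t=0,i=13, bit1=0)
  nb .....: next=#  (t=3,i=12, bit0=1)
  bits 11010011010010110010011011110101 = 3544917749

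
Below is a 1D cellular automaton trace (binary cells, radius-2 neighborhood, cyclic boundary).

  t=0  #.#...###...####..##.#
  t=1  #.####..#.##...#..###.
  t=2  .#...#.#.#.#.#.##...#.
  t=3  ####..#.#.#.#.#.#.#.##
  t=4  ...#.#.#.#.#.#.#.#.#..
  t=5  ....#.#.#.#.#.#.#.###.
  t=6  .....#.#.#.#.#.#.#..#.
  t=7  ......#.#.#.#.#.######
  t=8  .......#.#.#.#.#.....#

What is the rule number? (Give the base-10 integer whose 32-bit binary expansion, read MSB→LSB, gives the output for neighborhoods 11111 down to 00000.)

940982104

  nb #####: next=.  (t=3,i=0, bit31=0)
  nb ####.: next=.  (t=0,i=14, bit30=0)
  nb ###.#: next=#  (t=1,i=20, bit29=1)
  nb ###..: next=#  (t=0,i=8, bit28=1)
  nb ##.##: next=#  (t=0,i=20, bit27=1)
  nb ##.#.: next=.  (t=0,i=1, bit26=0)
  nb ##..#: next=.  (t=0,i=16, bit25=0)
  nb ##...: next=.  (t=0,i=9, bit24=0)
  nb #.###: next=.  (t=1,i=2, bit23=0)
  nb #.##.: next=.  (t=0,i=21, bit22=0)
  nb #.#.#: next=.  (t=1,i=0, bit21=0)
  nb #.#..: next=#  (t=0,i=2, bit20=1)
  nb #..##: next=.  (t=0,i=17, bit19=0)
  nb #..#.: next=#  (t=1,i=7, bit18=1)
  nb #...#: next=#  (t=0,i=4, bit17=1)
  nb #....: next=.  (t=4,i=21, bit16=0)
  nb .####: next=.  (t=0,i=13, bit15=0)
  nb .###.: next=.  (t=0,i=7, bit14=0)
  nb .##.#: next=#  (t=0,i=0, bit13=1)
  nb .##..: next=#  (t=1,i=11, bit12=1)
  nb .#.##: next=#  (t=1,i=1, bit11=1)
  nb .#.#.: next=#  (t=2,i=6, bit10=1)
  nb .#..#: next=#  (t=1,i=16, bit9=1)
  nb .#...: next=#  (t=0,i=3, bit8=1)
  nb ..###: next=.  (t=0,i=6, bit7=0)
  nb ..##.: next=#  (t=0,i=18, bit6=1)
  nb ..#.#: next=.  (t=1,i=8, bit5=0)
  nb ..#..: next=#  (t=1,i=15, bit4=1)
  nb ...##: next=#  (t=0,i=5, bit3=1)
  nb ...#.: next=.  (t=1,i=14, bit2=0)
  nb ....#: next=.  (t=4,i=1, bit1=0)
  nb .....: next=.  (t=4,i=0, bit0=0)
  bits 00111000000101100011111101011000 = 940982104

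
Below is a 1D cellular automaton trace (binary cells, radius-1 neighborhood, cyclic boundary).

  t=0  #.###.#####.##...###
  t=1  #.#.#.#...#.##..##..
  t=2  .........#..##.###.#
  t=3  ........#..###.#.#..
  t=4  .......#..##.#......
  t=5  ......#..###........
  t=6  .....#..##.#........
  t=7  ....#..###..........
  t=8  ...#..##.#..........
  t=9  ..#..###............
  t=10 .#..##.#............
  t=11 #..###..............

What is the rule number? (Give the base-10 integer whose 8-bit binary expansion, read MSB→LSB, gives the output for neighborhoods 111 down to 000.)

74

  ### -> .   bit 7 = 0  t=0,i=3
  ##. -> #   bit 6 = 1  t=0,i=0
  #.# -> .   bit 5 = 0  t=0,i=1
  #.. -> .   bit 4 = 0  t=0,i=14
  .## -> #   bit 3 = 1  t=0,i=2
  .#. -> .   bit 2 = 0  t=1,i=0
  ..# -> #   bit 1 = 1  t=0,i=16
  ... -> .   bit 0 = 0  t=0,i=15
  bits 01001010 = 74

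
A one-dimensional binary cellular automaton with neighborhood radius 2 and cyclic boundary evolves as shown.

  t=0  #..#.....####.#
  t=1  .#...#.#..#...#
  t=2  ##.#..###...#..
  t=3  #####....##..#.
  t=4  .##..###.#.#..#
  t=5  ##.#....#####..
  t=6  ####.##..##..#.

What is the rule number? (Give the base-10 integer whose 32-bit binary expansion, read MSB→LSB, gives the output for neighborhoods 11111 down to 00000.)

  [31] ##### => #  t=3,i=2
  [30] ####. => .  t=0,i=11
  [29] ###.# => .  t=0,i=12
  [28] ###.. => .  t=2,i=8
  [27] ##.## => .  t=0,i=13
  [26] ##.#. => #  t=2,i=2
  [25] ##..# => #  t=0,i=1
  [24] ##... => #  t=2,i=9
  [23] #.### => .  t=3,i=0
  [22] #.##. => #  t=0,i=14
  [21] #.#.# => #  t=4,i=9
  [20] #.#.. => #  t=1,i=1
  [19] #..## => .  t=2,i=5
  [18] #..#. => .  t=0,i=2
  [17] #...# => #  t=1,i=3
  [16] #.... => #  t=0,i=5
  [15] .#### => #  t=0,i=10
  [14] .###. => .  t=2,i=7
  [13] .##.# => #  t=2,i=1
  [12] .##.. => .  t=0,i=0
  [11] .#.## => #  t=3,i=14
  [10] .#.#. => #  t=1,i=0
  [9] .#..# => #  t=1,i=8
  [8] .#... => .  t=0,i=4
  [7] ..### => .  t=0,i=9
  [6] ..##. => #  t=2,i=0
  [5] ..#.# => .  t=1,i=5
  [4] ..#.. => .  t=0,i=3
  [3] ...## => .  t=0,i=8
  [2] ...#. => .  t=1,i=4
  [1] ....# => #  t=0,i=7
  [0] ..... => .  t=0,i=6
  bits 10000111011100111010111001000010 = 2272505410

2272505410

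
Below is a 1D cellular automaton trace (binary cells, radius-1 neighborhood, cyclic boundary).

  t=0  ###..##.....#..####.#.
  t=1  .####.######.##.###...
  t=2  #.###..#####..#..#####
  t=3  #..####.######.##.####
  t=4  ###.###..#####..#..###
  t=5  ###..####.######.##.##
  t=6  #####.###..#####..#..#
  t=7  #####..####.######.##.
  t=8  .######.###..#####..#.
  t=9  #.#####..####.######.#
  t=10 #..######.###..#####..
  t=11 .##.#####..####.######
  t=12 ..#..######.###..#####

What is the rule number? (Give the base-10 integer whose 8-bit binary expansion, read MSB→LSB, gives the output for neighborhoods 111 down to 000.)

211

  ### -> #   bit 7 = 1  t=0,i=1
  ##. -> #   bit 6 = 1  t=0,i=2
  #.# -> .   bit 5 = 0  t=0,i=19
  #.. -> #   bit 4 = 1  t=0,i=3
  .## -> .   bit 3 = 0  t=0,i=0
  .#. -> .   bit 2 = 0  t=0,i=12
  ..# -> #   bit 1 = 1  t=0,i=4
  ... -> #   bit 0 = 1  t=0,i=8
  bits 11010011 = 211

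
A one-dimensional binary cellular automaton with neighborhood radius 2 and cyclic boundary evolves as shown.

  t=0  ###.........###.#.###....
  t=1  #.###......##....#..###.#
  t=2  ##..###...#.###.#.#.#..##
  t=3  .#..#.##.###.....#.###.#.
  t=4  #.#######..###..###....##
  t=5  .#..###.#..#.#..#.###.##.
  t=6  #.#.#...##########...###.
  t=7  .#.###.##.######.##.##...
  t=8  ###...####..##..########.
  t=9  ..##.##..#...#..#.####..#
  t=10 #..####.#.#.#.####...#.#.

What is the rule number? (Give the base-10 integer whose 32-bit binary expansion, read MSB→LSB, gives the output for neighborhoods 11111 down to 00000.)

2572500908

  nb #####: next=#  (t=4,i=4, bit31=1)
  nb ####.: next=.  (t=2,i=0, bit30=0)
  nb ###.#: next=.  (t=0,i=14, bit29=0)
  nb ###..: next=#  (t=0,i=2, bit28=1)
  nb ##.##: next=#  (t=1,i=1, bit27=1)
  nb ##.#.: next=.  (t=0,i=15, bit26=0)
  nb ##..#: next=.  (t=2,i=2, bit25=0)
  nb ##...: next=#  (t=0,i=3, bit24=1)
  nb #.###: next=.  (t=0,i=18, bit23=0)
  nb #.##.: next=#  (t=1,i=24, bit22=1)
  nb #.#.#: next=.  (t=0,i=16, bit21=0)
  nb #.#..: next=#  (t=2,i=20, bit20=1)
  nb #..##: next=.  (t=1,i=19, bit19=0)
  nb #..#.: next=#  (t=3,i=0, bit18=1)
  nb #...#: next=.  (t=2,i=8, bit17=0)
  nb #....: next=#  (t=0,i=4, bit16=1)
  nb .####: next=.  (t=2,i=24, bit15=0)
  nb .###.: next=.  (t=0,i=1, bit14=0)
  nb .##.#: next=#  (t=1,i=0, bit13=1)
  nb .##..: next=#  (t=1,i=12, bit12=1)
  nb .#.##: next=#  (t=0,i=17, bit11=1)
  nb .#.#.: next=#  (t=2,i=17, bit10=1)
  nb .#..#: next=#  (t=1,i=18, bit9=1)
  nb .#...: next=#  (t=6,i=5, bit8=1)
  nb ..###: next=#  (t=0,i=0, bit7=1)
  nb ..##.: next=.  (t=1,i=11, bit6=0)
  nb ..#.#: next=#  (t=2,i=10, bit5=1)
  nb ..#..: next=.  (t=1,i=17, bit4=0)
  nb ...##: next=#  (t=0,i=11, bit3=1)
  nb ...#.: next=#  (t=1,i=16, bit2=1)
  nb ....#: next=.  (t=0,i=10, bit1=0)
  nb .....: next=.  (t=0,i=5, bit0=0)
  bits 10011001010101010011111110101100 = 2572500908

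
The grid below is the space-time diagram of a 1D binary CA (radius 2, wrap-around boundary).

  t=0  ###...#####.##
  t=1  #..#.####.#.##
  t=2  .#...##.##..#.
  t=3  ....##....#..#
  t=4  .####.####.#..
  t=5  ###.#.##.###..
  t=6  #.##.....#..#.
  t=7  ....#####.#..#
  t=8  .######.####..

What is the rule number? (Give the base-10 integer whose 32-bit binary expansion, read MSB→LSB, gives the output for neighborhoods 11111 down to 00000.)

  ##### -> #   bit 31 = 1  t=0,i=0
  ####. -> .   bit 30 = 0  t=0,i=1
  ###.# -> #   bit 29 = 1  t=0,i=10
  ###.. -> .   bit 28 = 0  t=0,i=2
  ##.## -> .   bit 27 = 0  t=0,i=11
  ##.#. -> #   bit 26 = 1  t=1,i=9
  ##..# -> #   bit 25 = 1  t=1,i=1
  ##... -> #   bit 24 = 1  t=0,i=3
  #.### -> #   bit 23 = 1  t=0,i=12
  #.##. -> .   bit 22 = 0  t=2,i=8
  #.#.# -> .   bit 21 = 0  t=1,i=10
  #.#.. -> #   bit 20 = 1  t=4,i=11
  #..## -> .   bit 19 = 0  t=5,i=13
  #..#. -> .   bit 18 = 0  t=1,i=2
  #...# -> .   bit 17 = 0  t=0,i=4
  #.... -> #   bit 16 = 1  t=3,i=1
  .#### -> #   bit 15 = 1  t=0,i=7
  .###. -> .   bit 14 = 0  t=1,i=13
  .##.# -> .   bit 13 = 0  t=2,i=6
  .##.. -> .   bit 12 = 0  t=2,i=9
  .#.## -> .   bit 11 = 0  t=1,i=4
  .#.#. -> #   bit 10 = 1  t=6,i=13
  .#..# -> #   bit 9 = 1  t=2,i=13
  .#... -> .   bit 8 = 0  t=2,i=2
  ..### -> #   bit 7 = 1  t=0,i=6
  ..##. -> #   bit 6 = 1  t=2,i=5
  ..#.# -> .   bit 5 = 0  t=1,i=3
  ..#.. -> .   bit 4 = 0  t=2,i=1
  ...## -> #   bit 3 = 1  t=0,i=5
  ...#. -> #   bit 2 = 1  t=3,i=9
  ....# -> #   bit 1 = 1  t=3,i=2
  ..... -> #   bit 0 = 1  t=6,i=6
  bits 10100111100100011000011011001111 = 2811332303

2811332303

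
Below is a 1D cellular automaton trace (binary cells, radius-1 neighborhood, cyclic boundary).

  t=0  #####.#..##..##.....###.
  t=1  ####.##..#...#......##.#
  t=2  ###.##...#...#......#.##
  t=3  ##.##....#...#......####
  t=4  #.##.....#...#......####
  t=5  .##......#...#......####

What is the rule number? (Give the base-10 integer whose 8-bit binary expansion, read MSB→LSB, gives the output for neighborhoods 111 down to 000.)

172

  ### -> #   bit 7 = 1  t=0,i=1
  ##. -> .   bit 6 = 0  t=0,i=4
  #.# -> #   bit 5 = 1  t=0,i=5
  #.. -> .   bit 4 = 0  t=0,i=7
  .## -> #   bit 3 = 1  t=0,i=0
  .#. -> #   bit 2 = 1  t=0,i=6
  ..# -> .   bit 1 = 0  t=0,i=8
  ... -> .   bit 0 = 0  t=0,i=16
  bits 10101100 = 172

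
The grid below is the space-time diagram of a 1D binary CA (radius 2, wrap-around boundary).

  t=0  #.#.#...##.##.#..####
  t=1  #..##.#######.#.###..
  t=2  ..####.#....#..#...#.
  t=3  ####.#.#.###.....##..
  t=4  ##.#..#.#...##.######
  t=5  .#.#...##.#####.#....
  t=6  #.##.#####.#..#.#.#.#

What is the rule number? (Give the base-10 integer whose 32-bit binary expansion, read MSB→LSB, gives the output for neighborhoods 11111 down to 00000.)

727432398

  #####|.  b31=0 t=0,i=19
  ####.|.  b30=0 t=0,i=20
  ###.#|#  b29=1 t=0,i=0
  ###..|.  b28=0 t=1,i=18
  ##.##|#  b27=1 t=0,i=10
  ##.#.|.  b26=0 t=0,i=1
  ##..#|#  b25=1 t=1,i=19
  ##...|#  b24=1 t=3,i=12
  #.###|.  b23=0 t=1,i=6
  #.##.|#  b22=1 t=0,i=11
  #.#.#|.  b21=0 t=0,i=2
  #.#..|#  b20=1 t=0,i=4
  #..##|#  b19=1 t=0,i=16
  #..#.|.  b18=0 t=1,i=20
  #...#|#  b17=1 t=0,i=6
  #....|#  b16=1 t=2,i=9
  .####|#  b15=1 t=0,i=18
  .###.|.  b14=0 t=1,i=17
  .##.#|#  b13=1 t=0,i=9
  .##..|#  b12=1 t=3,i=18
  .#.##|#  b11=1 t=1,i=15
  .#.#.|#  b10=1 t=0,i=3
  .#..#|.  b9=0 t=0,i=15
  .#...|.  b8=0 t=0,i=5
  ..###|#  b7=1 t=0,i=17
  ..##.|#  b6=1 t=0,i=8
  ..#.#|.  b5=0 t=4,i=6
  ..#..|.  b4=0 t=1,i=0
  ...##|#  b3=1 t=0,i=7
  ...#.|#  b2=1 t=2,i=11
  ....#|#  b1=1 t=2,i=10
  .....|.  b0=0 t=3,i=14
  bits 00101011010110111011110011001110 = 727432398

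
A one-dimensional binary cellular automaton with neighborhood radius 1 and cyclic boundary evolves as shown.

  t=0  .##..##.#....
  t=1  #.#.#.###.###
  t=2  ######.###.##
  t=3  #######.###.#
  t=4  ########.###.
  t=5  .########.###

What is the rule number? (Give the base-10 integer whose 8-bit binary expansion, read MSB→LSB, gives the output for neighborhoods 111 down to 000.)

  ### -> #   bit 7 = 1  t=1,i=7
  ##. -> #   bit 6 = 1  t=0,i=2
  #.# -> #   bit 5 = 1  t=0,i=7
  #.. -> .   bit 4 = 0  t=0,i=3
  .## -> .   bit 3 = 0  t=0,i=1
  .#. -> #   bit 2 = 1  t=0,i=8
  ..# -> #   bit 1 = 1  t=0,i=0
  ... -> #   bit 0 = 1  t=0,i=10
  bits 11100111 = 231

231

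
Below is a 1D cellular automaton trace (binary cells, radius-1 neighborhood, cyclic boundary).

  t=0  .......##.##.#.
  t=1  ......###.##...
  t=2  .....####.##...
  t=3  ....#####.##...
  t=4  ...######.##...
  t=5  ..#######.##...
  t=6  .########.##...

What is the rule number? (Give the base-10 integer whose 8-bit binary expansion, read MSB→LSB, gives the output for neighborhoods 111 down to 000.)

  ###|#  b7=1 t=1,i=7
  ##.|#  b6=1 t=0,i=8
  #.#|.  b5=0 t=0,i=9
  #..|.  b4=0 t=0,i=14
  .##|#  b3=1 t=0,i=7
  .#.|.  b2=0 t=0,i=13
  ..#|#  b1=1 t=0,i=6
  ...|.  b0=0 t=0,i=0
  bits 11001010 = 202

202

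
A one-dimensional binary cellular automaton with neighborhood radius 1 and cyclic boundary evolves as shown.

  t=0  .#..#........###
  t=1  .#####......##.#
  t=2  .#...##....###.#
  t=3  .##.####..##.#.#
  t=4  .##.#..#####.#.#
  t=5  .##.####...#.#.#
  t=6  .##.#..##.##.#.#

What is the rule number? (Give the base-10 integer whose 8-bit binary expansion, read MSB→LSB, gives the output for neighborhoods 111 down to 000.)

94

  [7] ### => .  t=0,i=14
  [6] ##. => #  t=0,i=15
  [5] #.# => .  t=0,i=0
  [4] #.. => #  t=0,i=2
  [3] .## => #  t=0,i=13
  [2] .#. => #  t=0,i=1
  [1] ..# => #  t=0,i=3
  [0] ... => .  t=0,i=6
  bits 01011110 = 94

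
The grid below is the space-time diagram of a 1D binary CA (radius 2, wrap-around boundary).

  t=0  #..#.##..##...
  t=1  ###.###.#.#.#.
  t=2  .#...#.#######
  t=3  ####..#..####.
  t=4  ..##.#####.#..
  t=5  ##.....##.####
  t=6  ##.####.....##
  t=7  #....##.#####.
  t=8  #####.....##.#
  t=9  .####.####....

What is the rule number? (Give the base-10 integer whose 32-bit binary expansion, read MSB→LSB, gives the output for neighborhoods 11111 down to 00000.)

  nb #####: next=#  (t=2,i=9, bit31=1)
  nb ####.: next=#  (t=2,i=12, bit30=1)
  nb ###.#: next=.  (t=1,i=2, bit29=0)
  nb ###..: next=#  (t=3,i=3, bit28=1)
  nb ##.##: next=.  (t=1,i=3, bit27=0)
  nb ##.#.: next=#  (t=1,i=7, bit26=1)
  nb ##..#: next=.  (t=0,i=7, bit25=0)
  nb ##...: next=.  (t=0,i=11, bit24=0)
  nb #.###: next=.  (t=1,i=0, bit23=0)
  nb #.##.: next=#  (t=0,i=5, bit22=1)
  nb #.#.#: next=#  (t=1,i=8, bit21=1)
  nb #.#..: next=#  (t=2,i=1, bit20=1)
  nb #..##: next=#  (t=0,i=8, bit19=1)
  nb #..#.: next=#  (t=0,i=2, bit18=1)
  nb #...#: next=#  (t=0,i=12, bit17=1)
  nb #....: next=#  (t=4,i=13, bit16=1)
  nb .####: next=.  (t=2,i=8, bit15=0)
  nb .###.: next=#  (t=1,i=1, bit14=1)
  nb .##.#: next=.  (t=4,i=3, bit13=0)
  nb .##..: next=#  (t=0,i=6, bit12=1)
  nb .#.##: next=#  (t=0,i=4, bit11=1)
  nb .#.#.: next=#  (t=1,i=9, bit10=1)
  nb .#..#: next=#  (t=0,i=1, bit9=1)
  nb .#...: next=#  (t=2,i=2, bit8=1)
  nb ..###: next=#  (t=3,i=9, bit7=1)
  nb ..##.: next=.  (t=0,i=9, bit6=0)
  nb ..#.#: next=.  (t=0,i=3, bit5=0)
  nb ..#..: next=#  (t=0,i=0, bit4=1)
  nb ...##: next=#  (t=4,i=1, bit3=1)
  nb ...#.: next=.  (t=0,i=13, bit2=0)
  nb ....#: next=#  (t=4,i=0, bit1=1)
  nb .....: next=#  (t=5,i=4, bit0=1)
  bits 11010100011111110101111110011011 = 3565117339

3565117339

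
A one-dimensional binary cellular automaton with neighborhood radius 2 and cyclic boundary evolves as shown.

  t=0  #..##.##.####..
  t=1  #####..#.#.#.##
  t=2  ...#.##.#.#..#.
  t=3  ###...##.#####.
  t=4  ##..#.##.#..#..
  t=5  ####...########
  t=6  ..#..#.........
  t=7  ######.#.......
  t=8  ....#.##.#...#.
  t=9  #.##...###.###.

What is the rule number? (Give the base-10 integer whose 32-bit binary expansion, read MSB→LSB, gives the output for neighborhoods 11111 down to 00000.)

1184855638

  nb #####: next=.  (t=1,i=0, bit31=0)
  nb ####.: next=#  (t=0,i=11, bit30=1)
  nb ###.#: next=.  (t=3,i=13, bit29=0)
  nb ###..: next=.  (t=0,i=12, bit28=0)
  nb ##.##: next=.  (t=0,i=5, bit27=0)
  nb ##.#.: next=#  (t=2,i=7, bit26=1)
  nb ##..#: next=#  (t=0,i=13, bit25=1)
  nb ##...: next=.  (t=3,i=3, bit24=0)
  nb #.###: next=#  (t=0,i=9, bit23=1)
  nb #.##.: next=.  (t=0,i=6, bit22=0)
  nb #.#.#: next=.  (t=1,i=9, bit21=0)
  nb #.#..: next=#  (t=2,i=10, bit20=1)
  nb #..##: next=#  (t=0,i=2, bit19=1)
  nb #..#.: next=#  (t=0,i=14, bit18=1)
  nb #...#: next=#  (t=3,i=4, bit17=1)
  nb #....: next=#  (t=2,i=0, bit16=1)
  nb .####: next=.  (t=0,i=10, bit15=0)
  nb .###.: next=#  (t=3,i=1, bit14=1)
  nb .##.#: next=#  (t=0,i=4, bit13=1)
  nb .##..: next=#  (t=4,i=1, bit12=1)
  nb .#.##: next=.  (t=1,i=12, bit11=0)
  nb .#.#.: next=#  (t=1,i=8, bit10=1)
  nb .#..#: next=#  (t=0,i=1, bit9=1)
  nb .#...: next=.  (t=2,i=14, bit8=0)
  nb ..###: next=.  (t=5,i=7, bit7=0)
  nb ..##.: next=#  (t=0,i=3, bit6=1)
  nb ..#.#: next=.  (t=1,i=7, bit5=0)
  nb ..#..: next=#  (t=0,i=0, bit4=1)
  nb ...##: next=.  (t=3,i=5, bit3=0)
  nb ...#.: next=#  (t=2,i=2, bit2=1)
  nb ....#: next=#  (t=2,i=1, bit1=1)
  nb .....: next=.  (t=6,i=8, bit0=0)
  bits 01000110100111110111011001010110 = 1184855638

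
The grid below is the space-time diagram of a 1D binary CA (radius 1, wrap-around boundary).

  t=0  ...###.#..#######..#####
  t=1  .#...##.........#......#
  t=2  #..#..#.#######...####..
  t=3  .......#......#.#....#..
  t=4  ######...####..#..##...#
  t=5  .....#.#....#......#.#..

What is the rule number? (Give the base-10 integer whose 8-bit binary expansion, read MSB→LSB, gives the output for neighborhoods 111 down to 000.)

  ###|.  b7=0 t=0,i=4
  ##.|#  b6=1 t=0,i=5
  #.#|#  b5=1 t=0,i=6
  #..|.  b4=0 t=0,i=0
  .##|.  b3=0 t=0,i=3
  .#.|.  b2=0 t=0,i=7
  ..#|.  b1=0 t=0,i=2
  ...|#  b0=1 t=0,i=1
  bits 01100001 = 97

97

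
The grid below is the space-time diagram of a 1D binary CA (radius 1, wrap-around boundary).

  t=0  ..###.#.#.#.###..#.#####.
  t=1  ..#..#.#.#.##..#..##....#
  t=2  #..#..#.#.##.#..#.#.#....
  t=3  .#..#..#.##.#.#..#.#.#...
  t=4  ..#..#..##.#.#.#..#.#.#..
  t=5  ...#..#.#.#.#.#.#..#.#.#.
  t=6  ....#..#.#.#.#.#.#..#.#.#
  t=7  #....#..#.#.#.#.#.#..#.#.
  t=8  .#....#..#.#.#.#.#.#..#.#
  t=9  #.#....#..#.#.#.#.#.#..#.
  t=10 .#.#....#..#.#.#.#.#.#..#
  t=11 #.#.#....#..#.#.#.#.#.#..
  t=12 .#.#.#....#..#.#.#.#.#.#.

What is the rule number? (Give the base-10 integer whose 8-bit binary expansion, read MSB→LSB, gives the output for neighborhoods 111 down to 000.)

  [7] ### => .  t=0,i=3
  [6] ##. => .  t=0,i=4
  [5] #.# => #  t=0,i=5
  [4] #.. => #  t=0,i=15
  [3] .## => #  t=0,i=2
  [2] .#. => .  t=0,i=6
  [1] ..# => .  t=0,i=1
  [0] ... => .  t=0,i=0
  bits 00111000 = 56

56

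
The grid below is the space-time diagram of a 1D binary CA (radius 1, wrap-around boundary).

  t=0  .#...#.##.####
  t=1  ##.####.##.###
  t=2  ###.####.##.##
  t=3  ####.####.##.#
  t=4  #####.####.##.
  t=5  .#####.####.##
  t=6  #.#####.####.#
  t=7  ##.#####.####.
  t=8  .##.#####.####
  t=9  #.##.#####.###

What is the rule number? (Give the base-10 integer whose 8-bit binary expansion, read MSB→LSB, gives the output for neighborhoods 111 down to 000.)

  ###|#  b7=1 t=0,i=11
  ##.|#  b6=1 t=0,i=8
  #.#|#  b5=1 t=0,i=0
  #..|.  b4=0 t=0,i=2
  .##|.  b3=0 t=0,i=7
  .#.|#  b2=1 t=0,i=1
  ..#|#  b1=1 t=0,i=4
  ...|#  b0=1 t=0,i=3
  bits 11100111 = 231

231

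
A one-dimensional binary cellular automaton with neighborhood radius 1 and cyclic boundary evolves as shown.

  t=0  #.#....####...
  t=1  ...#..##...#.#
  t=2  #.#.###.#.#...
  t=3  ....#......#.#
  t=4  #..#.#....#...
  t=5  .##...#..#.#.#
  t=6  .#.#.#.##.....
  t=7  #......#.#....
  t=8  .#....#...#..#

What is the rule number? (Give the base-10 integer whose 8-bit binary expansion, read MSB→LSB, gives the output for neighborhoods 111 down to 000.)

  ###|.  b7=0 t=0,i=8
  ##.|.  b6=0 t=0,i=10
  #.#|.  b5=0 t=0,i=1
  #..|#  b4=1 t=0,i=3
  .##|#  b3=1 t=0,i=7
  .#.|.  b2=0 t=0,i=0
  ..#|#  b1=1 t=0,i=6
  ...|.  b0=0 t=0,i=4
  bits 00011010 = 26

26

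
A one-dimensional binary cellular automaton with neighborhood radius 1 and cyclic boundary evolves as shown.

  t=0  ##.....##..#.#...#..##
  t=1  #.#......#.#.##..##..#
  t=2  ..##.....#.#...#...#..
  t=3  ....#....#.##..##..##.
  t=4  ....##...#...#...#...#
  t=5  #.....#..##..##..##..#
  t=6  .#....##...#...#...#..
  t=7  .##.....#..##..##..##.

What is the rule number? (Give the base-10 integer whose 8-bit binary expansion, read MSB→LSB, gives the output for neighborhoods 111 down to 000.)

148

  ###|#  b7=1 t=0,i=0
  ##.|.  b6=0 t=0,i=1
  #.#|.  b5=0 t=0,i=12
  #..|#  b4=1 t=0,i=2
  .##|.  b3=0 t=0,i=7
  .#.|#  b2=1 t=0,i=11
  ..#|.  b1=0 t=0,i=6
  ...|.  b0=0 t=0,i=3
  bits 10010100 = 148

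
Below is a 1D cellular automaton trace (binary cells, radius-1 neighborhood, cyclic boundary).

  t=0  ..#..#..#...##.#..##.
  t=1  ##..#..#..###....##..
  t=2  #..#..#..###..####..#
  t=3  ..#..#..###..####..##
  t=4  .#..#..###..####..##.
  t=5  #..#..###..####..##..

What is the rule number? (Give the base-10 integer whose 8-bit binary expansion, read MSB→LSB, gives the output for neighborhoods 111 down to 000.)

  ###|#  b7=1 t=1,i=11
  ##.|.  b6=0 t=0,i=13
  #.#|.  b5=0 t=0,i=14
  #..|.  b4=0 t=0,i=3
  .##|#  b3=1 t=0,i=12
  .#.|.  b2=0 t=0,i=2
  ..#|#  b1=1 t=0,i=1
  ...|#  b0=1 t=0,i=0
  bits 10001011 = 139

139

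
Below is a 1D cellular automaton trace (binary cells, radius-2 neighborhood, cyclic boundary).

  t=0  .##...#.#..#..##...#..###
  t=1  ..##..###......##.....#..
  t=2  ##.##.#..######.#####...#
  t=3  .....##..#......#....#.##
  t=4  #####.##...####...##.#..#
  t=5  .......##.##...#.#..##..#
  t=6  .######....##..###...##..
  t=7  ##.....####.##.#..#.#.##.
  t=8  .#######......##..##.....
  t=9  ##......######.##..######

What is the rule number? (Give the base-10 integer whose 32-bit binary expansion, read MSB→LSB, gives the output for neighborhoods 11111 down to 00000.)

  #####|.  b31=0 t=2,i=11
  ####.|.  b30=0 t=2,i=13
  ###.#|.  b29=0 t=0,i=24
  ###..|.  b28=0 t=1,i=8
  ##.##|.  b27=0 t=0,i=0
  ##.#.|#  b26=1 t=2,i=5
  ##..#|#  b25=1 t=1,i=4
  ##...|#  b24=1 t=0,i=3
  #.###|#  b23=1 t=2,i=16
  #.##.|.  b22=0 t=0,i=1
  #.#.#|.  b21=0 t=7,i=20
  #.#..|#  b20=1 t=0,i=8
  #..##|.  b19=0 t=0,i=13
  #..#.|.  b18=0 t=0,i=10
  #...#|.  b17=0 t=0,i=4
  #....|#  b16=1 t=1,i=10
  .####|.  b15=0 t=2,i=10
  .###.|.  b14=0 t=0,i=23
  .##.#|.  b13=0 t=2,i=4
  .##..|#  b12=1 t=0,i=2
  .#.##|.  b11=0 t=3,i=22
  .#.#.|#  b10=1 t=0,i=7
  .#..#|.  b9=0 t=0,i=9
  .#...|.  b8=0 t=1,i=23
  ..###|#  b7=1 t=0,i=22
  ..##.|.  b6=0 t=0,i=14
  ..#.#|#  b5=1 t=0,i=6
  ..#..|.  b4=0 t=0,i=11
  ...##|#  b3=1 t=1,i=1
  ...#.|.  b2=0 t=0,i=5
  ....#|#  b1=1 t=1,i=0
  .....|#  b0=1 t=1,i=11
  bits 00000111100100010001010010101011 = 126948523

126948523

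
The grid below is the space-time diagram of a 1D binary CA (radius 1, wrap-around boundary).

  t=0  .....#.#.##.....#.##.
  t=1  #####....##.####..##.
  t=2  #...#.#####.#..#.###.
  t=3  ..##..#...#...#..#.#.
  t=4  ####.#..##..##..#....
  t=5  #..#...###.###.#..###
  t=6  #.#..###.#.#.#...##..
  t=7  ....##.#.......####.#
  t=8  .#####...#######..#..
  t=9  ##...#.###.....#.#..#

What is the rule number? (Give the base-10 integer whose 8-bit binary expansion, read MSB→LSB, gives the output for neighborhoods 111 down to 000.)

  ### -> .   bit 7 = 0  t=1,i=1
  ##. -> #   bit 6 = 1  t=0,i=10
  #.# -> .   bit 5 = 0  t=0,i=6
  #.. -> .   bit 4 = 0  t=0,i=11
  .## -> #   bit 3 = 1  t=0,i=9
  .#. -> .   bit 2 = 0  t=0,i=5
  ..# -> #   bit 1 = 1  t=0,i=4
  ... -> #   bit 0 = 1  t=0,i=0
  bits 01001011 = 75

75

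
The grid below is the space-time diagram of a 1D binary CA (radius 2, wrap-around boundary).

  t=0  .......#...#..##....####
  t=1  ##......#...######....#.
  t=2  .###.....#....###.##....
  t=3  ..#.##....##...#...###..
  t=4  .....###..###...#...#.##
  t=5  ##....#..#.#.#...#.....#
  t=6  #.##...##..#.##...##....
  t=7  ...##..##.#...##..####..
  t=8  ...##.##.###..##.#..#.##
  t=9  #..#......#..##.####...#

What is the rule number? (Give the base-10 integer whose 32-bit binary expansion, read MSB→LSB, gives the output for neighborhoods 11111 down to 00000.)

3309130560

  [31] ##### => #  t=1,i=14
  [30] ####. => #  t=0,i=22
  [29] ###.# => .  t=2,i=16
  [28] ###.. => .  t=0,i=23
  [27] ##.## => .  t=2,i=17
  [26] ##.#. => #  t=7,i=9
  [25] ##..# => .  t=4,i=8
  [24] ##... => #  t=0,i=0
  [23] #.### => .  t=8,i=9
  [22] #.##. => .  t=1,i=0
  [21] #.#.# => #  t=5,i=11
  [20] #.#.. => #  t=5,i=13
  [19] #..## => #  t=0,i=13
  [18] #..#. => #  t=5,i=8
  [17] #...# => .  t=0,i=9
  [16] #.... => #  t=0,i=1
  [15] .#### => .  t=0,i=21
  [14] .###. => #  t=2,i=2
  [13] .##.# => .  t=7,i=8
  [12] .##.. => #  t=0,i=15
  [11] .#.## => .  t=1,i=23
  [10] .#.#. => .  t=5,i=10
  [9] .#..# => #  t=0,i=12
  [8] .#... => #  t=0,i=8
  [7] ..### => .  t=0,i=20
  [6] ..##. => #  t=0,i=14
  [5] ..#.# => .  t=1,i=22
  [4] ..#.. => .  t=0,i=7
  [3] ...## => .  t=0,i=19
  [2] ...#. => .  t=0,i=6
  [1] ....# => .  t=0,i=5
  [0] ..... => .  t=0,i=2
  bits 11000101001111010101001101000000 = 3309130560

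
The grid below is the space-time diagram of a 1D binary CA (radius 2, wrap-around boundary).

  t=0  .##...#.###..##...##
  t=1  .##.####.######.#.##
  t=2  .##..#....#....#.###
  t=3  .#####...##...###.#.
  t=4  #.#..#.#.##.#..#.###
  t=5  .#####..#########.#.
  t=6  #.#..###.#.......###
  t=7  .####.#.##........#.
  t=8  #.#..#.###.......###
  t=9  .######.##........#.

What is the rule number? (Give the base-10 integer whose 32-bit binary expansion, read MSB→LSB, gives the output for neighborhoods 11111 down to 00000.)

375323252

  #####|.  b31=0 t=1,i=11
  ####.|.  b30=0 t=1,i=6
  ###.#|.  b29=0 t=1,i=7
  ###..|#  b28=1 t=0,i=10
  ##.##|.  b27=0 t=0,i=0
  ##.#.|#  b26=1 t=1,i=15
  ##..#|#  b25=1 t=0,i=11
  ##...|.  b24=0 t=0,i=3
  #.###|.  b23=0 t=0,i=8
  #.##.|#  b22=1 t=0,i=1
  #.#.#|.  b21=0 t=1,i=16
  #.#..|#  b20=1 t=3,i=18
  #..##|#  b19=1 t=0,i=12
  #..#.|#  b18=1 t=2,i=4
  #...#|#  b17=1 t=0,i=4
  #....|.  b16=0 t=2,i=7
  .####|#  b15=1 t=1,i=5
  .###.|#  b14=1 t=0,i=9
  .##.#|#  b13=1 t=0,i=19
  .##..|#  b12=1 t=0,i=2
  .#.##|#  b11=1 t=0,i=7
  .#.#.|.  b10=0 t=4,i=6
  .#..#|#  b9=1 t=3,i=19
  .#...|.  b8=0 t=2,i=6
  ..###|.  b7=0 t=3,i=1
  ..##.|#  b6=1 t=0,i=13
  ..#.#|#  b5=1 t=0,i=6
  ..#..|#  b4=1 t=2,i=5
  ...##|.  b3=0 t=0,i=17
  ...#.|#  b2=1 t=0,i=5
  ....#|.  b1=0 t=2,i=8
  .....|.  b0=0 t=6,i=12
  bits 00010110010111101111101001110100 = 375323252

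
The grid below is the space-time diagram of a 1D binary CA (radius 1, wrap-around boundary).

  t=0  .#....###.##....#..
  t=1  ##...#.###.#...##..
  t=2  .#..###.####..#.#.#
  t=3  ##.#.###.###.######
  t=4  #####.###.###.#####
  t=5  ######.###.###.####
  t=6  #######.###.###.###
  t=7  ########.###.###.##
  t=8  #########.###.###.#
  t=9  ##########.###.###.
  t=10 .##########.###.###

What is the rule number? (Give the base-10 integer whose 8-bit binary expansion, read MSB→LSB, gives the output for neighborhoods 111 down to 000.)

  [7] ### => #  t=0,i=7
  [6] ##. => #  t=0,i=8
  [5] #.# => #  t=0,i=9
  [4] #.. => .  t=0,i=2
  [3] .## => .  t=0,i=6
  [2] .#. => #  t=0,i=1
  [1] ..# => #  t=0,i=0
  [0] ... => .  t=0,i=3
  bits 11100110 = 230

230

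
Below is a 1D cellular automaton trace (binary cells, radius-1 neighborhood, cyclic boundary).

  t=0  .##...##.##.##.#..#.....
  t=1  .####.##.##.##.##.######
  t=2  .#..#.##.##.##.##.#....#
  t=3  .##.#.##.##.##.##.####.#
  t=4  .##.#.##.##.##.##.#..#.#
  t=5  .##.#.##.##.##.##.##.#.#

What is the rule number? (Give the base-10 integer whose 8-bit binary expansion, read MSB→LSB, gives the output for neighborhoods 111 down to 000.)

93

  [7] ### => .  t=1,i=2
  [6] ##. => #  t=0,i=2
  [5] #.# => .  t=0,i=8
  [4] #.. => #  t=0,i=3
  [3] .## => #  t=0,i=1
  [2] .#. => #  t=0,i=15
  [1] ..# => .  t=0,i=0
  [0] ... => #  t=0,i=4
  bits 01011101 = 93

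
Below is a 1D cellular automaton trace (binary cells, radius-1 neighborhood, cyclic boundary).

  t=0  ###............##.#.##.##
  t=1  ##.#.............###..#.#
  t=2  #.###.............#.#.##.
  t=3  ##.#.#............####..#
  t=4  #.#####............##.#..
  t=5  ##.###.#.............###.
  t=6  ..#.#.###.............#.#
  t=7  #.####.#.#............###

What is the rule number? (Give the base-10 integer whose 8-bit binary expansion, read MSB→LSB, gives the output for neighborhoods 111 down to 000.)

180

  ###|#  b7=1 t=0,i=0
  ##.|.  b6=0 t=0,i=2
  #.#|#  b5=1 t=0,i=17
  #..|#  b4=1 t=0,i=3
  .##|.  b3=0 t=0,i=15
  .#.|#  b2=1 t=0,i=18
  ..#|.  b1=0 t=0,i=14
  ...|.  b0=0 t=0,i=4
  bits 10110100 = 180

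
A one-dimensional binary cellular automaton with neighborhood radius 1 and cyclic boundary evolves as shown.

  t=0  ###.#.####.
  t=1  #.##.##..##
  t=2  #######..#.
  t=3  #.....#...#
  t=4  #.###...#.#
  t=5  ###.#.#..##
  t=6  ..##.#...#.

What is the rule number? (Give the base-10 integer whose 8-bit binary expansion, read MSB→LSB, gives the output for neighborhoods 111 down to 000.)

105

  ### -> .   bit 7 = 0  t=0,i=1
  ##. -> #   bit 6 = 1  t=0,i=2
  #.# -> #   bit 5 = 1  t=0,i=3
  #.. -> .   bit 4 = 0  t=1,i=7
  .## -> #   bit 3 = 1  t=0,i=0
  .#. -> .   bit 2 = 0  t=0,i=4
  ..# -> .   bit 1 = 0  t=1,i=8
  ... -> #   bit 0 = 1  t=3,i=2
  bits 01101001 = 105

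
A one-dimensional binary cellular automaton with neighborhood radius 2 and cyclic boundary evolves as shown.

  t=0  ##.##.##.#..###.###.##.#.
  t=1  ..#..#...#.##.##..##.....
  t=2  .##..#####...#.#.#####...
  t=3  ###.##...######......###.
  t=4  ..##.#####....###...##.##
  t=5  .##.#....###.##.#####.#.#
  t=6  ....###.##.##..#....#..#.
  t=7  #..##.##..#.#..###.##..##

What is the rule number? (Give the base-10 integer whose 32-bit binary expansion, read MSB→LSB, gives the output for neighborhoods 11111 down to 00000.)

  #####|.  b31=0 t=2,i=7
  ####.|.  b30=0 t=2,i=8
  ###.#|#  b29=1 t=0,i=14
  ###..|#  b28=1 t=2,i=9
  ##.##|#  b27=1 t=0,i=2
  ##.#.|.  b26=0 t=0,i=8
  ##..#|.  b25=0 t=1,i=16
  ##...|#  b24=1 t=1,i=20
  #.###|.  b23=0 t=0,i=16
  #.##.|.  b22=0 t=0,i=0
  #.#.#|.  b21=0 t=0,i=23
  #.#..|#  b20=1 t=0,i=9
  #..##|#  b19=1 t=0,i=11
  #..#.|.  b18=0 t=1,i=4
  #...#|#  b17=1 t=1,i=7
  #....|#  b16=1 t=1,i=21
  .####|.  b15=0 t=2,i=6
  .###.|.  b14=0 t=0,i=13
  .##.#|.  b13=0 t=0,i=1
  .##..|#  b12=1 t=1,i=15
  .#.##|.  b11=0 t=0,i=24
  .#.#.|#  b10=1 t=2,i=14
  .#..#|.  b9=0 t=0,i=10
  .#...|#  b8=1 t=1,i=6
  ..###|#  b7=1 t=0,i=12
  ..##.|#  b6=1 t=1,i=18
  ..#.#|#  b5=1 t=1,i=9
  ..#..|#  b4=1 t=1,i=2
  ...##|#  b3=1 t=2,i=0
  ...#.|#  b2=1 t=1,i=1
  ....#|.  b1=0 t=1,i=0
  .....|.  b0=0 t=1,i=22
  bits 00111001000110110001010111111100 = 958076412

958076412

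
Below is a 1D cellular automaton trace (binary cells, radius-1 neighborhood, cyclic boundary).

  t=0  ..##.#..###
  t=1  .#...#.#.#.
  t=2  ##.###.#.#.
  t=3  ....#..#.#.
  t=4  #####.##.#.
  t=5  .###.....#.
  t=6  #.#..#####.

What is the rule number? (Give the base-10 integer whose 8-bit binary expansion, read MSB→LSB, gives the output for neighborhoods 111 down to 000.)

135

  ###|#  b7=1 t=0,i=9
  ##.|.  b6=0 t=0,i=3
  #.#|.  b5=0 t=0,i=4
  #..|.  b4=0 t=0,i=0
  .##|.  b3=0 t=0,i=2
  .#.|#  b2=1 t=0,i=5
  ..#|#  b1=1 t=0,i=1
  ...|#  b0=1 t=1,i=3
  bits 10000111 = 135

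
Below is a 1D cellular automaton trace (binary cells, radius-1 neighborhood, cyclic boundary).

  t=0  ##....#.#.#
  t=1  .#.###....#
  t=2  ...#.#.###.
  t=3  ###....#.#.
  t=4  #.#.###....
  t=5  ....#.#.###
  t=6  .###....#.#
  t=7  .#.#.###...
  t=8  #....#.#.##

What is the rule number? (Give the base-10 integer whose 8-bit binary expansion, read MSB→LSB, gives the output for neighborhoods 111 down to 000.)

  nb ###: next=.  (t=0,i=0, bit7=0)
  nb ##.: next=#  (t=0,i=1, bit6=1)
  nb #.#: next=.  (t=0,i=7, bit5=0)
  nb #..: next=.  (t=0,i=2, bit4=0)
  nb .##: next=#  (t=0,i=10, bit3=1)
  nb .#.: next=.  (t=0,i=6, bit2=0)
  nb ..#: next=#  (t=0,i=5, bit1=1)
  nb ...: next=#  (t=0,i=3, bit0=1)
  bits 01001011 = 75

75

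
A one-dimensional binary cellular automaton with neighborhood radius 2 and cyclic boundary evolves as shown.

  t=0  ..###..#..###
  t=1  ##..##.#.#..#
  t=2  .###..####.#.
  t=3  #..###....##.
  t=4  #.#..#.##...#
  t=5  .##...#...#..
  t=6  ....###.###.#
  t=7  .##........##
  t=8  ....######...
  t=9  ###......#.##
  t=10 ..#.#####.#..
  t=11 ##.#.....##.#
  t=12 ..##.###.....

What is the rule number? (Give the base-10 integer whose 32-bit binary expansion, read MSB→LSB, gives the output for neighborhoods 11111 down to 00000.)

372968471

  #####|.  b31=0 t=8,i=6
  ####.|.  b30=0 t=2,i=8
  ###.#|.  b29=0 t=2,i=9
  ###..|#  b28=1 t=0,i=4
  ##.##|.  b27=0 t=6,i=7
  ##.#.|#  b26=1 t=1,i=6
  ##..#|#  b25=1 t=0,i=0
  ##...|.  b24=0 t=3,i=6
  #.###|.  b23=0 t=6,i=8
  #.##.|.  b22=0 t=4,i=7
  #.#.#|#  b21=1 t=1,i=7
  #.#..|#  b20=1 t=1,i=9
  #..##|#  b19=1 t=0,i=1
  #..#.|.  b18=0 t=0,i=6
  #...#|#  b17=1 t=4,i=10
  #....|#  b16=1 t=3,i=7
  .####|.  b15=0 t=2,i=7
  .###.|.  b14=0 t=0,i=3
  .##.#|.  b13=0 t=1,i=5
  .##..|.  b12=0 t=4,i=8
  .#.##|#  b11=1 t=4,i=6
  .#.#.|#  b10=1 t=1,i=8
  .#..#|.  b9=0 t=0,i=8
  .#...|.  b8=0 t=5,i=7
  ..###|.  b7=0 t=0,i=2
  ..##.|.  b6=0 t=1,i=4
  ..#.#|.  b5=0 t=4,i=5
  ..#..|#  b4=1 t=0,i=7
  ...##|.  b3=0 t=3,i=9
  ...#.|#  b2=1 t=5,i=5
  ....#|#  b1=1 t=3,i=8
  .....|#  b0=1 t=7,i=5
  bits 00010110001110110000110000010111 = 372968471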